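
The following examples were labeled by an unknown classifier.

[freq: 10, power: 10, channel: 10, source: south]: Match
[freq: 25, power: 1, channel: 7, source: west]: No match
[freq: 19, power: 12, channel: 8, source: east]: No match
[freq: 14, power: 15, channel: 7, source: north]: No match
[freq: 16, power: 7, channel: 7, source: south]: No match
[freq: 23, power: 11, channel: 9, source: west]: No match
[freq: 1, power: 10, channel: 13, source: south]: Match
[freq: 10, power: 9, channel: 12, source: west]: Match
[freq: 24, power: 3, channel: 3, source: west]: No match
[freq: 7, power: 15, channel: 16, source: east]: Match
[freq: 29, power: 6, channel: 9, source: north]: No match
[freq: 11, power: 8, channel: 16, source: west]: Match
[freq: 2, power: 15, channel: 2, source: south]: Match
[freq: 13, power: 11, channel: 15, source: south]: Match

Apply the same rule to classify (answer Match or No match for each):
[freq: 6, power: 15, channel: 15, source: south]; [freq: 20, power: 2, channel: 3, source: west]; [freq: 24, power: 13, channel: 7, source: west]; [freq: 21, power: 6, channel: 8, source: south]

'Match' ⟺ freq ≤ 13.
[freq: 6, power: 15, channel: 15, source: south]: freq = 6, meets the rule → Match.
[freq: 20, power: 2, channel: 3, source: west]: freq = 20, does not pass → No match.
[freq: 24, power: 13, channel: 7, source: west]: freq = 24, does not pass → No match.
[freq: 21, power: 6, channel: 8, source: south]: freq = 21, does not pass → No match.

Match, No match, No match, No match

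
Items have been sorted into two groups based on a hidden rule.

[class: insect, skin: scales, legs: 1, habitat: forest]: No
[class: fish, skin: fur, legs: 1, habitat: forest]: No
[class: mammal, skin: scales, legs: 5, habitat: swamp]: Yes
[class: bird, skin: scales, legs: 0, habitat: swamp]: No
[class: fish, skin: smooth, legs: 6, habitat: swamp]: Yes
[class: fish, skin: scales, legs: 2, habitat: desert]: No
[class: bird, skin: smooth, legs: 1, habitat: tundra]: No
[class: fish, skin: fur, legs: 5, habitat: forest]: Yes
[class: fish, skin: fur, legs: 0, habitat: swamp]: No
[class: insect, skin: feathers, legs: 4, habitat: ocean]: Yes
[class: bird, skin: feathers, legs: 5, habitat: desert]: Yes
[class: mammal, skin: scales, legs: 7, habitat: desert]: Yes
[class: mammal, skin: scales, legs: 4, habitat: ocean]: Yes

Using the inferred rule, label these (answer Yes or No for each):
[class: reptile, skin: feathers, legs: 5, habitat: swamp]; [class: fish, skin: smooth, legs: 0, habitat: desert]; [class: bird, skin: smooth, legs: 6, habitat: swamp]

Yes, No, Yes

A rule that fits every label: legs ≥ 4 — true of each 'Yes' example, false of each 'No' one.
[class: reptile, skin: feathers, legs: 5, habitat: swamp] — legs = 5, hence Yes. [class: fish, skin: smooth, legs: 0, habitat: desert] — legs = 0, hence No. [class: bird, skin: smooth, legs: 6, habitat: swamp] — legs = 6, hence Yes.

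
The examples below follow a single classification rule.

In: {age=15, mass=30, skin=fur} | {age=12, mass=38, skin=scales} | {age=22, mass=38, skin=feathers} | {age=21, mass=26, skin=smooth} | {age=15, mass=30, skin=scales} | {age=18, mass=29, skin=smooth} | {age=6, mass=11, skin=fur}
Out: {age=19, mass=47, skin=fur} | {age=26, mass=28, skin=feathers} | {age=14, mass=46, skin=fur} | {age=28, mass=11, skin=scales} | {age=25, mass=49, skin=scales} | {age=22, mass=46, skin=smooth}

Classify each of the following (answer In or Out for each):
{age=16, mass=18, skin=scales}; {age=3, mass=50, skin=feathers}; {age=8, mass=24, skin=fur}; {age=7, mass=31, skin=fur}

In, Out, In, In

The pattern is that an item is 'In' exactly when: mass ≤ 38 AND age ≤ 22.
{age=16, mass=18, skin=scales} → mass = 18, age = 16 → In. {age=3, mass=50, skin=feathers} → mass = 50, age = 3 → Out. {age=8, mass=24, skin=fur} → mass = 24, age = 8 → In. {age=7, mass=31, skin=fur} → mass = 31, age = 7 → In.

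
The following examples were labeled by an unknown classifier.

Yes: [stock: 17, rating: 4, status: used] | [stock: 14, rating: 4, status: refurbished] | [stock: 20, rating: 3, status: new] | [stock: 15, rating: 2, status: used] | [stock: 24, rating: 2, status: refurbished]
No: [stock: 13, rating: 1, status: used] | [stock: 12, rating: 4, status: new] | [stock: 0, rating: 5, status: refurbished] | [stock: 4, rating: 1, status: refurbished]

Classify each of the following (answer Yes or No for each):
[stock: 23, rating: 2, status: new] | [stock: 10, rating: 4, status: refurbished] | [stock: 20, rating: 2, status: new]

A rule that fits every label: stock ≥ 14 — true of each 'Yes' example, false of each 'No' one.
[stock: 23, rating: 2, status: new] → stock = 23 → Yes. [stock: 10, rating: 4, status: refurbished] → stock = 10 → No. [stock: 20, rating: 2, status: new] → stock = 20 → Yes.

Yes, No, Yes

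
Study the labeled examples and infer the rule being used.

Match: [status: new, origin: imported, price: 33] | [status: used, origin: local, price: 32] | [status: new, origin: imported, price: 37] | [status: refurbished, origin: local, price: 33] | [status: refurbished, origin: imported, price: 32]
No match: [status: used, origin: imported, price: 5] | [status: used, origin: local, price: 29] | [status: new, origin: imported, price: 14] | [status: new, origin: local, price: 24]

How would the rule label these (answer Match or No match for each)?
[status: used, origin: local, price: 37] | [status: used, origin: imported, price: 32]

Match, Match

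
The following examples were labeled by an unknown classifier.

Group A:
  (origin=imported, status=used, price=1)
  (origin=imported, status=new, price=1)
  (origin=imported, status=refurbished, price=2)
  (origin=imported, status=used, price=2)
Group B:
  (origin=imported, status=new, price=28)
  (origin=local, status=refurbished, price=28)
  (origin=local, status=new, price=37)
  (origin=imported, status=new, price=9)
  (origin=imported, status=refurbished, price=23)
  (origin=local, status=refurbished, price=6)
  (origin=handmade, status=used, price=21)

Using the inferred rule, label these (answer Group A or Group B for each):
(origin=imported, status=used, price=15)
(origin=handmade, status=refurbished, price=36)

Group B, Group B

The classifier is using: price ≤ 2.
(origin=imported, status=used, price=15) — price = 15, hence Group B. (origin=handmade, status=refurbished, price=36) — price = 36, hence Group B.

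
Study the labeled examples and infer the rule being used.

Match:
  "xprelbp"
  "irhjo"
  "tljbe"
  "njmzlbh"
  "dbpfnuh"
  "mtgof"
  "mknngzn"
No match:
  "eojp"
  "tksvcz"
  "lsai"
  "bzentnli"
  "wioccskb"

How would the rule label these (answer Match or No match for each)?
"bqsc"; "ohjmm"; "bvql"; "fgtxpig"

No match, Match, No match, Match

Comparing the two groups points to one rule — odd length.
"bqsc" — length 4, hence No match. "ohjmm" — length 5, hence Match. "bvql" — length 4, hence No match. "fgtxpig" — length 7, hence Match.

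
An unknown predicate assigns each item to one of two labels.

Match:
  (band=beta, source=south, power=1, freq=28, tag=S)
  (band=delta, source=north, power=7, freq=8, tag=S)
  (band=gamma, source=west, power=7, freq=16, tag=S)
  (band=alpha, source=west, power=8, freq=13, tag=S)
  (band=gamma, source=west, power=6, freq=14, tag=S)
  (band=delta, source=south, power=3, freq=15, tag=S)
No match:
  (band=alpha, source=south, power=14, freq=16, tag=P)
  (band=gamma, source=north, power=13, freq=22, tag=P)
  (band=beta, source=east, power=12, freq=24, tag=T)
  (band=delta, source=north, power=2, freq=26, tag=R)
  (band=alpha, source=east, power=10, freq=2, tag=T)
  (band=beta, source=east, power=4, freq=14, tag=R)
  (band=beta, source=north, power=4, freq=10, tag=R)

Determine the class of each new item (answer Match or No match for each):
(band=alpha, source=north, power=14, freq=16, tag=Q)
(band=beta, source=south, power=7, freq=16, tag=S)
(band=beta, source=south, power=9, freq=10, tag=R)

No match, Match, No match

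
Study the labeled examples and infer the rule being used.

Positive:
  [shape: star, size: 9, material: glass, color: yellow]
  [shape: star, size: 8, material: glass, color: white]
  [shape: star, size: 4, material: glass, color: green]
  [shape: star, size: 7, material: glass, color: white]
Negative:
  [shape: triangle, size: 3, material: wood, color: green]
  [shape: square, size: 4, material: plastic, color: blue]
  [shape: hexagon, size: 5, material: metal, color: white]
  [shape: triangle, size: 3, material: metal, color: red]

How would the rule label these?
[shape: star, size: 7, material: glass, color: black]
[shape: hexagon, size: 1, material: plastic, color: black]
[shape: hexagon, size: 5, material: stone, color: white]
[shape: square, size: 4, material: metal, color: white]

The distinguishing property — shape is star — holds for all the 'Positive' cases and none of the 'Negative' cases.

Positive, Negative, Negative, Negative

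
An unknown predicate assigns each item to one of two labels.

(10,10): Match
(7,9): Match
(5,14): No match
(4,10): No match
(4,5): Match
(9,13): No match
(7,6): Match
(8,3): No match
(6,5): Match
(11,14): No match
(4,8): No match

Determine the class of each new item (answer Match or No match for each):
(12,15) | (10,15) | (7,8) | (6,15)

No match, No match, Match, No match

Every 'Match' example satisfies: |first − second| ≤ 2. None of the 'No match' examples do.
(12,15): No match (|12−15| = 3).
(10,15): No match (|10−15| = 5).
(7,8): Match (|7−8| = 1).
(6,15): No match (|6−15| = 9).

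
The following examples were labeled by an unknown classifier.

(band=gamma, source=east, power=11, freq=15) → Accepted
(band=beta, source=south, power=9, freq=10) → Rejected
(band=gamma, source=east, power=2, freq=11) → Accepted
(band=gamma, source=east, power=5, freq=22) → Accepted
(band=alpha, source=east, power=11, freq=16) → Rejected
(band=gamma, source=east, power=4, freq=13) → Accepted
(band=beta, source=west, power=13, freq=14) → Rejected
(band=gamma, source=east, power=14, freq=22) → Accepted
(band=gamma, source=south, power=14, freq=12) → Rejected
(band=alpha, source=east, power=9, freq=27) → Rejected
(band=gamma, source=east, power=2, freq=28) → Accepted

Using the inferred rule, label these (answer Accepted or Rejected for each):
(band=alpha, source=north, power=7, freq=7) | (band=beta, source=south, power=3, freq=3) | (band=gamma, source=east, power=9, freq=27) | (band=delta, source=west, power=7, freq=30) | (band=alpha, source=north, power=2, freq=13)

Rejected, Rejected, Accepted, Rejected, Rejected

All 'Accepted' examples share one property — band is gamma AND source is east — and every 'Rejected' example lacks it.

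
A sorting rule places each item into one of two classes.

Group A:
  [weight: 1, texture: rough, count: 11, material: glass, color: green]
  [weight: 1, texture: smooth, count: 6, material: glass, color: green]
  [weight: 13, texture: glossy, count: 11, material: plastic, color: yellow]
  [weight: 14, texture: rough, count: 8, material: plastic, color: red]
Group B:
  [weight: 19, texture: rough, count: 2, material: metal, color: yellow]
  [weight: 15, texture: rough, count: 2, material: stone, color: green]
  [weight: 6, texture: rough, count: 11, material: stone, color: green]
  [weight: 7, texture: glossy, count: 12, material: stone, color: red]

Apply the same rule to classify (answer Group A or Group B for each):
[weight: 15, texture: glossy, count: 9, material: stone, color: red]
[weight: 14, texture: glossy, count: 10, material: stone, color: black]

'Group A' ⟺ material is glass OR material is plastic.
[weight: 15, texture: glossy, count: 9, material: stone, color: red]: material is stone, does not satisfy this → Group B. [weight: 14, texture: glossy, count: 10, material: stone, color: black]: material is stone, does not satisfy this → Group B.

Group B, Group B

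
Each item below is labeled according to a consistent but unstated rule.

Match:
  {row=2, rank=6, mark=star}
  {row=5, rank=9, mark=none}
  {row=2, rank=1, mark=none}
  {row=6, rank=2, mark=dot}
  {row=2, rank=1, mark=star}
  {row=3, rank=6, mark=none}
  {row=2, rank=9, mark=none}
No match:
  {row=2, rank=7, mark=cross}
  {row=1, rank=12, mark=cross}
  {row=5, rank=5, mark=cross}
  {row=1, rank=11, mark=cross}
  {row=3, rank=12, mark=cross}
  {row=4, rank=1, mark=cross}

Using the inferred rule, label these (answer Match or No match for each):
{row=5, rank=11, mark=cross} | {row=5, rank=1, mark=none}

No match, Match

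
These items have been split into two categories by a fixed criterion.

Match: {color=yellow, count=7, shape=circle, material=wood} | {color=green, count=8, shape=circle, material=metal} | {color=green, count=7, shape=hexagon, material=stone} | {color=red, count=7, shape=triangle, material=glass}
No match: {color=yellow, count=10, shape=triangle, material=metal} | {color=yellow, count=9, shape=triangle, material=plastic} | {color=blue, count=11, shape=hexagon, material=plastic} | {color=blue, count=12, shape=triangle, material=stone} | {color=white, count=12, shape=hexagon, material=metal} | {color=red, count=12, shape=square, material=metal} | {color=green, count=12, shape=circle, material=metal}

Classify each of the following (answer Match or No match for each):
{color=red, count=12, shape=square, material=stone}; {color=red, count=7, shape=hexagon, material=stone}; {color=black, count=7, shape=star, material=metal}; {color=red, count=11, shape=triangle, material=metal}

No match, Match, Match, No match

The pattern is that an item is 'Match' exactly when: count ≤ 8.
{color=red, count=12, shape=square, material=stone} → count = 12 → No match.
{color=red, count=7, shape=hexagon, material=stone} → count = 7 → Match.
{color=black, count=7, shape=star, material=metal} → count = 7 → Match.
{color=red, count=11, shape=triangle, material=metal} → count = 11 → No match.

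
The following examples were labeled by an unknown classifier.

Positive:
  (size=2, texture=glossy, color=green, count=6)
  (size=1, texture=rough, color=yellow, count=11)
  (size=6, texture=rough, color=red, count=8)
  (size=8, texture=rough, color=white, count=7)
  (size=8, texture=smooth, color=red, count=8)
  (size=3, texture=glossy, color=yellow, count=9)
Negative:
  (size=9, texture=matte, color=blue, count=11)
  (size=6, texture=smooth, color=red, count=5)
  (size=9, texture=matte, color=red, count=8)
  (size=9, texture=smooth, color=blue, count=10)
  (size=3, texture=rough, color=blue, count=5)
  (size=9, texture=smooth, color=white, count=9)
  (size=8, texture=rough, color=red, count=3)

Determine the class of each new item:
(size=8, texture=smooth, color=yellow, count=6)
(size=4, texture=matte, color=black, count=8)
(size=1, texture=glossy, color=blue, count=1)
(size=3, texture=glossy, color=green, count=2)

The simplest hypothesis consistent with all the labels is: size ≤ 8 AND count ≥ 6.
Positive: (size=8, texture=smooth, color=yellow, count=6), since size = 8, count = 6.
Positive: (size=4, texture=matte, color=black, count=8), since size = 4, count = 8.
Negative: (size=1, texture=glossy, color=blue, count=1), since size = 1, count = 1.
Negative: (size=3, texture=glossy, color=green, count=2), since size = 3, count = 2.

Positive, Positive, Negative, Negative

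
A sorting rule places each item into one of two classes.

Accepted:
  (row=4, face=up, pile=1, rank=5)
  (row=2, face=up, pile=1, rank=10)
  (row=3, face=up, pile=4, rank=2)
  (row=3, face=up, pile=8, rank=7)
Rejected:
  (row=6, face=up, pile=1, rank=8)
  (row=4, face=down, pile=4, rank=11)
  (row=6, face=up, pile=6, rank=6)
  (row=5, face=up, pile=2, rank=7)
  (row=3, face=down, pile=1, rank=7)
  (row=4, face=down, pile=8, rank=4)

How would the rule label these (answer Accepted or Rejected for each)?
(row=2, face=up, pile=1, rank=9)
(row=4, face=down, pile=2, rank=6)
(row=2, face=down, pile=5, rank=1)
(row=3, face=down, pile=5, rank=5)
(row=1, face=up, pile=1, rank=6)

One predicate separates the groups cleanly: face is up AND row ≤ 4.

Accepted, Rejected, Rejected, Rejected, Accepted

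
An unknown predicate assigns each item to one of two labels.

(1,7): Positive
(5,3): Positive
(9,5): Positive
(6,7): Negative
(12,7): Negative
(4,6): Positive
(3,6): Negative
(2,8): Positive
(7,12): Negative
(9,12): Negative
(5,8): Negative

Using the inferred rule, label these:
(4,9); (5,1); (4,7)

Negative, Positive, Negative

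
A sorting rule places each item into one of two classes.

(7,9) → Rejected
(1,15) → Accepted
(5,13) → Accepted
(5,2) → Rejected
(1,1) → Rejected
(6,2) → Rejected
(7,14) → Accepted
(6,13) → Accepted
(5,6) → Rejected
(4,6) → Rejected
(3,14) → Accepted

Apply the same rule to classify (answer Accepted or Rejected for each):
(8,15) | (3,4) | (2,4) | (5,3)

The classifier is using: second ≥ 13.
(8,15): second 15 — passes, so Accepted.
(3,4): second 4 — doesn't qualify, so Rejected.
(2,4): second 4 — doesn't qualify, so Rejected.
(5,3): second 3 — doesn't qualify, so Rejected.

Accepted, Rejected, Rejected, Rejected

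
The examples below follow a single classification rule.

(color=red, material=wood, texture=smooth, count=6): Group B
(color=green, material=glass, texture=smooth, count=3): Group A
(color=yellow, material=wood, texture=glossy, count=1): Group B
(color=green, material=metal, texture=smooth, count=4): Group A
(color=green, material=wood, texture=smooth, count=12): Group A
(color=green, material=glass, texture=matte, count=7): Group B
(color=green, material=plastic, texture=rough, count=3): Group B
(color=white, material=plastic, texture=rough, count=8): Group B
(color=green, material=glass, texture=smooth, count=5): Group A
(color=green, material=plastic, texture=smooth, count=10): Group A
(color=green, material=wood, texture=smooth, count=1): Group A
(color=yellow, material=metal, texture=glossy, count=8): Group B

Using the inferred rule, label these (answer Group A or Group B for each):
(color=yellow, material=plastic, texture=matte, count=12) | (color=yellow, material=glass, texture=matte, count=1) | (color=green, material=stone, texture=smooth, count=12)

Rule: color is green AND texture is smooth. This holds for each 'Group A' example and fails for each 'Group B' one.
(color=yellow, material=plastic, texture=matte, count=12): Group B (color is yellow, texture is matte).
(color=yellow, material=glass, texture=matte, count=1): Group B (color is yellow, texture is matte).
(color=green, material=stone, texture=smooth, count=12): Group A (color is green, texture is smooth).

Group B, Group B, Group A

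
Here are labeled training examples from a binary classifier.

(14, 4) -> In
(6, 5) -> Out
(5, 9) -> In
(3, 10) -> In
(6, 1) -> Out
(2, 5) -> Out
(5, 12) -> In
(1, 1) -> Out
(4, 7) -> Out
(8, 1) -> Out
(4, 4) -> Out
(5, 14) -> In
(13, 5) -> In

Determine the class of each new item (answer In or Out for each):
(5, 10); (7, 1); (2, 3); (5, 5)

The distinguishing property — sum ≥ 13 — holds for all the 'In' cases and none of the 'Out' cases.
(5, 10): 5+10 = 15, fits → In. (7, 1): 7+1 = 8, doesn't qualify → Out. (2, 3): 2+3 = 5, doesn't qualify → Out. (5, 5): 5+5 = 10, doesn't qualify → Out.

In, Out, Out, Out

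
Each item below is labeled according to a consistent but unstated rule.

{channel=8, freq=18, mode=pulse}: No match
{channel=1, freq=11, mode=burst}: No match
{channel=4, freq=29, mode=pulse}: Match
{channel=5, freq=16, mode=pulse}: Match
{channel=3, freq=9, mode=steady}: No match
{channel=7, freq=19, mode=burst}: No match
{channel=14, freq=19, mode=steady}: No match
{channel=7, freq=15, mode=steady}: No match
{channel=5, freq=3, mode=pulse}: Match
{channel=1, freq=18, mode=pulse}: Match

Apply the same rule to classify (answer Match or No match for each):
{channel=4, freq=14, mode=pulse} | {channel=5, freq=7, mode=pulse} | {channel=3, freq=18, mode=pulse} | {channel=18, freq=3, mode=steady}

Every 'Match' example satisfies: mode is pulse AND channel ≤ 5. None of the 'No match' examples do.

Match, Match, Match, No match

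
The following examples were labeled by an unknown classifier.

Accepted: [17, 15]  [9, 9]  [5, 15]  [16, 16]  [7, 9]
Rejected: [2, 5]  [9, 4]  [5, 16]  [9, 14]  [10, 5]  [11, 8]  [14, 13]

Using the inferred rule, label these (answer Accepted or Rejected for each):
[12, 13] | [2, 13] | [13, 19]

Looking at the examples, the only property every 'Accepted' case has and every 'Rejected' case lacks is: sum is even.
Rejected: [12, 13], since 12+13 = 25.
Rejected: [2, 13], since 2+13 = 15.
Accepted: [13, 19], since 13+19 = 32.

Rejected, Rejected, Accepted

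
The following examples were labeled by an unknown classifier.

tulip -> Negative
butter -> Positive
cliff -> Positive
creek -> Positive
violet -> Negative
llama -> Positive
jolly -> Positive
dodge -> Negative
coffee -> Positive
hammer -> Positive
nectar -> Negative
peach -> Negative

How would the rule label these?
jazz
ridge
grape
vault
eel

The simplest hypothesis consistent with all the labels is: has a double letter.
jazz → 'zz' doubled → Positive. ridge → no doubled letter → Negative. grape → no doubled letter → Negative. vault → no doubled letter → Negative. eel → 'ee' doubled → Positive.

Positive, Negative, Negative, Negative, Positive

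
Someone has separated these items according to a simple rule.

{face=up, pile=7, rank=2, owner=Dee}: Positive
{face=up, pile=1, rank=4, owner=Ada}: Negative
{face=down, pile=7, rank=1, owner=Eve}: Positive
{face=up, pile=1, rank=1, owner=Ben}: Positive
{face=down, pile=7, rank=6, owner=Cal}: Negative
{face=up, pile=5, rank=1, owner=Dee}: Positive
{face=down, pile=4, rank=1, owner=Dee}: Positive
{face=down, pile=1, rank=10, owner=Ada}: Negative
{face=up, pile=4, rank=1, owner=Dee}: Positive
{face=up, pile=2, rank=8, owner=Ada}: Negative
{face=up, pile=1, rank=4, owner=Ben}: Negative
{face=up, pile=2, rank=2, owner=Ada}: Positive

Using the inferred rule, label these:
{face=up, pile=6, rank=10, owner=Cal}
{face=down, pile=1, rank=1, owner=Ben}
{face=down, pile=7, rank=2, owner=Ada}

Negative, Positive, Positive

All 'Positive' examples share one property — rank ≤ 2 — and every 'Negative' example lacks it.
{face=up, pile=6, rank=10, owner=Cal}: rank = 10, does not satisfy this → Negative.
{face=down, pile=1, rank=1, owner=Ben}: rank = 1, satisfies this → Positive.
{face=down, pile=7, rank=2, owner=Ada}: rank = 2, satisfies this → Positive.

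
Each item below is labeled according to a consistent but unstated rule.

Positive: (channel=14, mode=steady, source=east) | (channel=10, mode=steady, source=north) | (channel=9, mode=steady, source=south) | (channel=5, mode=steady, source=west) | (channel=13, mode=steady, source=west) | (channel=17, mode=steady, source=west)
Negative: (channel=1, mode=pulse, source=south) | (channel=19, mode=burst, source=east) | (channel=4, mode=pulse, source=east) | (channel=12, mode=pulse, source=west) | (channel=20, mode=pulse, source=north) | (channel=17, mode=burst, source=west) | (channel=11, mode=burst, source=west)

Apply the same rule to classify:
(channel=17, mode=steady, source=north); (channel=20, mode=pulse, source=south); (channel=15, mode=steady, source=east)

The pattern is that an item is 'Positive' exactly when: mode is steady.
(channel=17, mode=steady, source=north) → mode is steady → Positive.
(channel=20, mode=pulse, source=south) → mode is pulse → Negative.
(channel=15, mode=steady, source=east) → mode is steady → Positive.

Positive, Negative, Positive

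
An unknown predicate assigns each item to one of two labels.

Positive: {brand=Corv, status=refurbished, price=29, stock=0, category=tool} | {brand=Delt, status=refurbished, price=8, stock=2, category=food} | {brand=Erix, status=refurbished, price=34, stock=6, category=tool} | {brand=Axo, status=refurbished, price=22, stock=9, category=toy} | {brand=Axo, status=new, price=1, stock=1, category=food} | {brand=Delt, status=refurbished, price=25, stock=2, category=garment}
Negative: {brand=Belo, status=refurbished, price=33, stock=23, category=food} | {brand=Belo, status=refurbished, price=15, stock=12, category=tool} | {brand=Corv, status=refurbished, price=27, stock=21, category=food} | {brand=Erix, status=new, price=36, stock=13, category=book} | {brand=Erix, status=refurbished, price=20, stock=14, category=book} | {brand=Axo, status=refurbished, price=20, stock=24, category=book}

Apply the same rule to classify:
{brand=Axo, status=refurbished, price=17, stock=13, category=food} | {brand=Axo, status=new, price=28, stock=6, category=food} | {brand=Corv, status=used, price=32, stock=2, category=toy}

Negative, Positive, Positive

The common property of the 'Positive' items is: stock ≤ 9. No 'Negative' item has it.
Negative: {brand=Axo, status=refurbished, price=17, stock=13, category=food}, since stock = 13.
Positive: {brand=Axo, status=new, price=28, stock=6, category=food}, since stock = 6.
Positive: {brand=Corv, status=used, price=32, stock=2, category=toy}, since stock = 2.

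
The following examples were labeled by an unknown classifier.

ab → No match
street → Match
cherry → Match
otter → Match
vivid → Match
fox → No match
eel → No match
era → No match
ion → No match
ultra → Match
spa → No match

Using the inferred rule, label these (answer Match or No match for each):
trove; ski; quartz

Match, No match, Match

The rule appears to be: length ≥ 5.
trove: length 5 — satisfies this, so Match. ski: length 3 — does not fit, so No match. quartz: length 6 — satisfies this, so Match.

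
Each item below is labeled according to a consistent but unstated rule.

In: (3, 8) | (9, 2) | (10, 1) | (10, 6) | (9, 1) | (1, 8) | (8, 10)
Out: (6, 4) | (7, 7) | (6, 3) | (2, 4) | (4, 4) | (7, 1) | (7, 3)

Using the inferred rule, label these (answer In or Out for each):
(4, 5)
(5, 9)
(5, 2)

Out, In, Out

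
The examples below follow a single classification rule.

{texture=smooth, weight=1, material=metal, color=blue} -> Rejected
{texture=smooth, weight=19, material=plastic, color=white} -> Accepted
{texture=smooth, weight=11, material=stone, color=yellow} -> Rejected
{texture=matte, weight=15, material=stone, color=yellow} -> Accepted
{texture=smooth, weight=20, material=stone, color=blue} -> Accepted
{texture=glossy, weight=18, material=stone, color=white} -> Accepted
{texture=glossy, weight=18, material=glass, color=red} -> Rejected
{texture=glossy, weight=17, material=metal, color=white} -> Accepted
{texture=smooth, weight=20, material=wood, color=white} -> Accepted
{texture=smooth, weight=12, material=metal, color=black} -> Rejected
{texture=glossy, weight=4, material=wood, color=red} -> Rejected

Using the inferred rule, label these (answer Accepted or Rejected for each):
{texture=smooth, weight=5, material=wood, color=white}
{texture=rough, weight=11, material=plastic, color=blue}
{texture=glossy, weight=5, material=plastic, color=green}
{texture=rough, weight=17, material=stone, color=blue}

Rejected, Rejected, Rejected, Accepted

All 'Accepted' examples share one property — color is not red AND weight ≥ 15 — and every 'Rejected' example lacks it.
Rejected: {texture=smooth, weight=5, material=wood, color=white}, since color is white, weight = 5. Rejected: {texture=rough, weight=11, material=plastic, color=blue}, since color is blue, weight = 11. Rejected: {texture=glossy, weight=5, material=plastic, color=green}, since color is green, weight = 5. Accepted: {texture=rough, weight=17, material=stone, color=blue}, since color is blue, weight = 17.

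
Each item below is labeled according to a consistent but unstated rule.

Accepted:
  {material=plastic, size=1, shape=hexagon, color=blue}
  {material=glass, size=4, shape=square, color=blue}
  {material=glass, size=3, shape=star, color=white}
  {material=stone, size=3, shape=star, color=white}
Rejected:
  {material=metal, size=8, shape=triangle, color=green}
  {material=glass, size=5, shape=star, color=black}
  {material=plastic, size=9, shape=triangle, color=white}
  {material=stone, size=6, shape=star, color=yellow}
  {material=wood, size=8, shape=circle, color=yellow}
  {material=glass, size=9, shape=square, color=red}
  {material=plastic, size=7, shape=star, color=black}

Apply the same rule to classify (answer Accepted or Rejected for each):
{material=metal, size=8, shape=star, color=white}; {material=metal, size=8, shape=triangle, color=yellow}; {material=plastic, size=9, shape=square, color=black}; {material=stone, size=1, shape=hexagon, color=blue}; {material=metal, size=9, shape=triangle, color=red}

All 'Accepted' examples share one property — size ≤ 4 — and every 'Rejected' example lacks it.

Rejected, Rejected, Rejected, Accepted, Rejected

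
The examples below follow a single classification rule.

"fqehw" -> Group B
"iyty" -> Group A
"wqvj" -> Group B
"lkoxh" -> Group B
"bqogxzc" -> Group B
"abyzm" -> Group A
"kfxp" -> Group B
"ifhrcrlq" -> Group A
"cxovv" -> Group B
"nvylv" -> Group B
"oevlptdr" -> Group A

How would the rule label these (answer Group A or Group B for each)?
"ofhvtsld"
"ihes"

Group A, Group A

Every 'Group A' example satisfies: starts with a vowel. None of the 'Group B' examples do.
"ofhvtsld" → starts with 'o' → Group A.
"ihes" → starts with 'i' → Group A.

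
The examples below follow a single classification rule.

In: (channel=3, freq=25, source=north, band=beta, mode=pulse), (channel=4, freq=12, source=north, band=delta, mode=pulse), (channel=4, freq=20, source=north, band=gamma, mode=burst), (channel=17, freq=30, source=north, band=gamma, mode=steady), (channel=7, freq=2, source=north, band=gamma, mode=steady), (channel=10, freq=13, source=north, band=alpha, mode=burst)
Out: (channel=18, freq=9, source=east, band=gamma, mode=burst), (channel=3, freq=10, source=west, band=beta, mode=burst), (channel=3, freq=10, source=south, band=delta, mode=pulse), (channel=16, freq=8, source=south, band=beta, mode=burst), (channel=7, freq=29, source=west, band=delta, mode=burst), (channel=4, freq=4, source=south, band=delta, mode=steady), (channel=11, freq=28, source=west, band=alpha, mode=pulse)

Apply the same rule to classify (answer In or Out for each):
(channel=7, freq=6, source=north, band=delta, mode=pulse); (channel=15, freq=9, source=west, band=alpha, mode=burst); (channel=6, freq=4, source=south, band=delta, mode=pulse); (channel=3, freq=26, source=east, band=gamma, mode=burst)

In, Out, Out, Out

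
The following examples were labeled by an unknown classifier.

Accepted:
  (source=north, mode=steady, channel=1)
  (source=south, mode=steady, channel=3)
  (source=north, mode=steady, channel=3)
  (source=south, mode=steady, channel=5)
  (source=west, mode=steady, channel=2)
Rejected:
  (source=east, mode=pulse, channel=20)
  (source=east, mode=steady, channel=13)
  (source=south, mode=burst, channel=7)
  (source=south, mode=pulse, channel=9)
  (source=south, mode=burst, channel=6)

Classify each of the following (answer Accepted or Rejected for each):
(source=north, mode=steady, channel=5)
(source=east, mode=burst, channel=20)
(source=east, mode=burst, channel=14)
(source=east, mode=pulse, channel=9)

The pattern is that an item is 'Accepted' exactly when: channel ≤ 5.

Accepted, Rejected, Rejected, Rejected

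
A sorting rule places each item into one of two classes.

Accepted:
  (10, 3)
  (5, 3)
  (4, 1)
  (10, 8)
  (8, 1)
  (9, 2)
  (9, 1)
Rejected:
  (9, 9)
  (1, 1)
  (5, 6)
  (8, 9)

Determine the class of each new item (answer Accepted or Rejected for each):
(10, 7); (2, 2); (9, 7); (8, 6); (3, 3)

One predicate separates the groups cleanly: first > second.
(10, 7) → 10 > 7 → Accepted.
(2, 2) → 2 = 2 → Rejected.
(9, 7) → 9 > 7 → Accepted.
(8, 6) → 8 > 6 → Accepted.
(3, 3) → 3 = 3 → Rejected.

Accepted, Rejected, Accepted, Accepted, Rejected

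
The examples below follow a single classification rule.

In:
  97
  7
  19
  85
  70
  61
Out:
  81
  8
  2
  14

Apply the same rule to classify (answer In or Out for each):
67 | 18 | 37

In, Out, In

Rule: ≡ 1 (mod 3). This holds for each 'In' example and fails for each 'Out' one.
67: 67 mod 3 = 1 — fits, so In. 18: 18 mod 3 = 0 — doesn't match, so Out. 37: 37 mod 3 = 1 — fits, so In.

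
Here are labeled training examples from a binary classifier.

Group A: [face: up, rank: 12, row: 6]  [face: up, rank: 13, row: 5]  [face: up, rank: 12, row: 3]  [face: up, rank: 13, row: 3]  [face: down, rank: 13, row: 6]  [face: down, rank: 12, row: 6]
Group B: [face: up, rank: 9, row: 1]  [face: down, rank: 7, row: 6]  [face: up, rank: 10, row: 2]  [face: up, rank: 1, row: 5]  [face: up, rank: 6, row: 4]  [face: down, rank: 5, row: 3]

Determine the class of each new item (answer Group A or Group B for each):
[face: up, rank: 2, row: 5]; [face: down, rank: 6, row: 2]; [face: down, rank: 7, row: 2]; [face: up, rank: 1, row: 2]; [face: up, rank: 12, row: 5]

Group B, Group B, Group B, Group B, Group A

The rule appears to be: rank ≥ 12.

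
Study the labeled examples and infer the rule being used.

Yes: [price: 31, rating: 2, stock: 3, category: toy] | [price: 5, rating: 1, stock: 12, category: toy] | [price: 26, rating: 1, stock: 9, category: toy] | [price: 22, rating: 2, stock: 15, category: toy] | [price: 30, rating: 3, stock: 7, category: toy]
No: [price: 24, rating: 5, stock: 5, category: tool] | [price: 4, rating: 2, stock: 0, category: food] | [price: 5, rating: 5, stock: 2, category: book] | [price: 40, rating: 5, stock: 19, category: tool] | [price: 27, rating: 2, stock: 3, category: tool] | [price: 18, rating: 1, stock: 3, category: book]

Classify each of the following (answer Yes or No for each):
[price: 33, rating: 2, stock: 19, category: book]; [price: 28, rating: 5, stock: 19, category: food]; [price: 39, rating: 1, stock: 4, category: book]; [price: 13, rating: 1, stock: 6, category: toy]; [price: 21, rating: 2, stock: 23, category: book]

The distinguishing property — category is toy — holds for all the 'Yes' cases and none of the 'No' cases.
[price: 33, rating: 2, stock: 19, category: book]: category is book — does not pass, so No.
[price: 28, rating: 5, stock: 19, category: food]: category is food — does not pass, so No.
[price: 39, rating: 1, stock: 4, category: book]: category is book — does not pass, so No.
[price: 13, rating: 1, stock: 6, category: toy]: category is toy — has this property, so Yes.
[price: 21, rating: 2, stock: 23, category: book]: category is book — does not pass, so No.

No, No, No, Yes, No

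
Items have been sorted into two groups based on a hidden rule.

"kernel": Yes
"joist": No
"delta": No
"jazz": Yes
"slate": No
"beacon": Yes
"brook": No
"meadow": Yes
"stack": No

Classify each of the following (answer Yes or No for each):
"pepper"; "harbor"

Yes, Yes

One predicate separates the groups cleanly: even length.
"pepper" — length 6, hence Yes. "harbor" — length 6, hence Yes.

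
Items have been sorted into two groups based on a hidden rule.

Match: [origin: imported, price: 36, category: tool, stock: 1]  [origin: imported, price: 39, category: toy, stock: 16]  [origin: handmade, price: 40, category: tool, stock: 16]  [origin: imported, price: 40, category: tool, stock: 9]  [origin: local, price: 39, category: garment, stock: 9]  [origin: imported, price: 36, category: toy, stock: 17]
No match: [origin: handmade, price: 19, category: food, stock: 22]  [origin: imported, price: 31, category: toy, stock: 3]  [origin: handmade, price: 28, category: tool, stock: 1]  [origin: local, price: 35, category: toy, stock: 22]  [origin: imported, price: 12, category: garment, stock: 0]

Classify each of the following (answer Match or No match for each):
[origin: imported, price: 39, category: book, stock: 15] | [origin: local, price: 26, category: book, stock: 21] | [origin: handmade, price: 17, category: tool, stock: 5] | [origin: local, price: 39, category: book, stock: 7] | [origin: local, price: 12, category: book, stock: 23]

The classifier is using: price ≥ 36.
Match: [origin: imported, price: 39, category: book, stock: 15], since price = 39.
No match: [origin: local, price: 26, category: book, stock: 21], since price = 26.
No match: [origin: handmade, price: 17, category: tool, stock: 5], since price = 17.
Match: [origin: local, price: 39, category: book, stock: 7], since price = 39.
No match: [origin: local, price: 12, category: book, stock: 23], since price = 12.

Match, No match, No match, Match, No match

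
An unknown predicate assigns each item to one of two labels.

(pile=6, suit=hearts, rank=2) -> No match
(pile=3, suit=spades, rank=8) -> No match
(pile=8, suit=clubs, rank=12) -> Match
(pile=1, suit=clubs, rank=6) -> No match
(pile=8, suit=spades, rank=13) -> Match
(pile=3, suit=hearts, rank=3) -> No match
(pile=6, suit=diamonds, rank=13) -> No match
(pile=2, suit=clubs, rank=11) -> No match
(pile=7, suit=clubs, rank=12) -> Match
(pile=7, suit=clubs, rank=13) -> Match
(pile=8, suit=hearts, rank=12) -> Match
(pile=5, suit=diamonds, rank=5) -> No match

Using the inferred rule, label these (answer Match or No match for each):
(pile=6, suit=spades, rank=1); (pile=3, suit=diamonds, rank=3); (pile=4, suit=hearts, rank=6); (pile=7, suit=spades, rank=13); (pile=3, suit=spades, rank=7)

No match, No match, No match, Match, No match

The pattern is that an item is 'Match' exactly when: pile ≥ 7.
(pile=6, suit=spades, rank=1): pile = 6, fails this test → No match. (pile=3, suit=diamonds, rank=3): pile = 3, fails this test → No match. (pile=4, suit=hearts, rank=6): pile = 4, fails this test → No match. (pile=7, suit=spades, rank=13): pile = 7, fits → Match. (pile=3, suit=spades, rank=7): pile = 3, fails this test → No match.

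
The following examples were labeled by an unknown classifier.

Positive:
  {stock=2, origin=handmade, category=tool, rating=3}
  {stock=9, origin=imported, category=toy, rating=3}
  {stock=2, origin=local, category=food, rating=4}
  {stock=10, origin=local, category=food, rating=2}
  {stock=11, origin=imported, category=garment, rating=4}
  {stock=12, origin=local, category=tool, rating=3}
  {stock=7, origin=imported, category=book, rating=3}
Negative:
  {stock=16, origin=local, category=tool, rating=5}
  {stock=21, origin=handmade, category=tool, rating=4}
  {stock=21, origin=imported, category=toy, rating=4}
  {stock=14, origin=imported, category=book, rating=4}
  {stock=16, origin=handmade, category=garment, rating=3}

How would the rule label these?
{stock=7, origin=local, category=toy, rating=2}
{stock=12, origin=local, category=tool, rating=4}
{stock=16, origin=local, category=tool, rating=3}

Positive, Positive, Negative

The rule appears to be: stock ≤ 12.
{stock=7, origin=local, category=toy, rating=2}: stock = 7, passes → Positive. {stock=12, origin=local, category=tool, rating=4}: stock = 12, passes → Positive. {stock=16, origin=local, category=tool, rating=3}: stock = 16, doesn't match → Negative.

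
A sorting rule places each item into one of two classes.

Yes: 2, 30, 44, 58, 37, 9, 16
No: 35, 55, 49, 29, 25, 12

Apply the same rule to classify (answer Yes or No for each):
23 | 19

Yes, No

The rule appears to be: ≡ 2 (mod 7).
23 → 23 mod 7 = 2 → Yes. 19 → 19 mod 7 = 5 → No.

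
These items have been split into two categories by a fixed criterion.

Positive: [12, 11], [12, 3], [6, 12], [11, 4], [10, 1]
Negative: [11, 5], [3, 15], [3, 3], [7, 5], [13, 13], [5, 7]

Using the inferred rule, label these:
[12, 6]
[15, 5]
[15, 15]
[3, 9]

Positive, Negative, Negative, Negative

The classifier is using: product is even.
[12, 6]: Positive (12·6 = 72).
[15, 5]: Negative (15·5 = 75).
[15, 15]: Negative (15·15 = 225).
[3, 9]: Negative (3·9 = 27).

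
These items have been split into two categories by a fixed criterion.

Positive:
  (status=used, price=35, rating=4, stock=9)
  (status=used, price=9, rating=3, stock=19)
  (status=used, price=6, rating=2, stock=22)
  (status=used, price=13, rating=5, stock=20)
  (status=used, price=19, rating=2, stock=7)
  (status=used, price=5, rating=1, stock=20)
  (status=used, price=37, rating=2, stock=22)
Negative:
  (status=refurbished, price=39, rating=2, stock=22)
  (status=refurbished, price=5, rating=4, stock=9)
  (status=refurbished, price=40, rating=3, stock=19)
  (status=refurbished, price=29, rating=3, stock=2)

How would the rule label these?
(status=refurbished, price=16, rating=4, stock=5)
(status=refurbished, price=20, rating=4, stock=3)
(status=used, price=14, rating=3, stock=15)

Negative, Negative, Positive

Every 'Positive' example satisfies: status is used. None of the 'Negative' examples do.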